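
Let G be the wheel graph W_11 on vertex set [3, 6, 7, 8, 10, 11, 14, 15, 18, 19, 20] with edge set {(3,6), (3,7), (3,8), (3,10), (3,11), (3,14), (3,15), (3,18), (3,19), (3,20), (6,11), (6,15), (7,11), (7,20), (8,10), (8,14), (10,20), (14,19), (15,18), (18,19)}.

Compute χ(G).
Clique number ω(G) = 3 (lower bound: χ ≥ ω).
The clique on [3, 6, 11] has size 3, forcing χ ≥ 3, and the coloring below uses 3 colors, so χ(G) = 3.
A valid 3-coloring: color 1: [3]; color 2: [6, 7, 10, 14, 18]; color 3: [8, 11, 15, 19, 20].

χ(G) = 3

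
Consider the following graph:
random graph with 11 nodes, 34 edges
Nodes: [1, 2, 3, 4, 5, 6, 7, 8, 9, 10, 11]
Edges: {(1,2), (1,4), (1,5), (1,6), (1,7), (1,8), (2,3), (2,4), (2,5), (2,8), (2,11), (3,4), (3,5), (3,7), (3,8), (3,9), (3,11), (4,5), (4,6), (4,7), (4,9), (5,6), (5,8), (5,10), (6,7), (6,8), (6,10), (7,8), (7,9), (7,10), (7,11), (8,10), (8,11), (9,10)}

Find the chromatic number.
χ(G) = 5

Clique number ω(G) = 4 (lower bound: χ ≥ ω).
Suppose a proper 4-coloring c exists. The clique [1, 2, 4, 5] takes 4 distinct colors; by symmetry let c(1) = 1, c(2) = 2, c(4) = 3, c(5) = 4.
- Vertex 8: neighbors [1, 2, 5] already have colors [1, 2, 4] ⇒ c(8) = 3.
- Vertex 3: neighbors [2, 4, 5] already have colors [2, 3, 4] ⇒ c(3) = 1.
- Vertex 6: neighbors [1, 4, 5] already have colors [1, 3, 4] ⇒ c(6) = 2.
- Vertex 7: neighbors [1, 6, 4] already have colors [1, 2, 3] ⇒ c(7) = 4.
- Vertex 11: neighbors [3, 2, 8, 7] already have colors [1, 2, 3, 4] — all 4 colors blocked. Contradiction.
The forced assignments end in a contradiction, so G has no proper 4-coloring (χ ≥ 5).
The coloring below uses 5 colors, so χ(G) = 5.
A valid 5-coloring: color 1: [2, 7]; color 2: [4, 8]; color 3: [1, 3, 10]; color 4: [5, 9, 11]; color 5: [6].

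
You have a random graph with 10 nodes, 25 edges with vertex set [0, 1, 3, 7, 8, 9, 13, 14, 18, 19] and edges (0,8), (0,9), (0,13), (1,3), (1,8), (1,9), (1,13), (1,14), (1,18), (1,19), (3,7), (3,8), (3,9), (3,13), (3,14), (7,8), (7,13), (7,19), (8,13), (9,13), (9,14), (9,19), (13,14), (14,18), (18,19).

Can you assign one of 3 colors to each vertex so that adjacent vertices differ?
The clique on vertices [1, 3, 9, 13, 14] has size 5 > 3, so it alone needs 5 colors.

No, G is not 3-colorable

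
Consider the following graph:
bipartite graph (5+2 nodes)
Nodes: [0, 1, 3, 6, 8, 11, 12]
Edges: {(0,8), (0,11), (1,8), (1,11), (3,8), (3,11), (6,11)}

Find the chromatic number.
Clique number ω(G) = 2 (lower bound: χ ≥ ω).
The graph is bipartite (no odd cycle), so 2 colors suffice: χ(G) = 2.
A valid 2-coloring: color 1: [8, 11, 12]; color 2: [0, 1, 3, 6].

χ(G) = 2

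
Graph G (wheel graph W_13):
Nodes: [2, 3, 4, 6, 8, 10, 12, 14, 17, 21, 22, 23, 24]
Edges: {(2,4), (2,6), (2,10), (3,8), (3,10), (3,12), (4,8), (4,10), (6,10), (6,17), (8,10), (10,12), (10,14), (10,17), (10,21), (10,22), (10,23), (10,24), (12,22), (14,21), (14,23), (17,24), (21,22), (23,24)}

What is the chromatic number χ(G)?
Clique number ω(G) = 3 (lower bound: χ ≥ ω).
The clique on [2, 4, 10] has size 3, forcing χ ≥ 3, and the coloring below uses 3 colors, so χ(G) = 3.
A valid 3-coloring: color 1: [10]; color 2: [2, 8, 12, 17, 21, 23]; color 3: [3, 4, 6, 14, 22, 24].

χ(G) = 3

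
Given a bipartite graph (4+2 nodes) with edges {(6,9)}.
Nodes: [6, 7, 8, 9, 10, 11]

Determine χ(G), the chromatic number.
Clique number ω(G) = 2 (lower bound: χ ≥ ω).
The graph is bipartite (no odd cycle), so 2 colors suffice: χ(G) = 2.
A valid 2-coloring: color 1: [7, 8, 9, 10, 11]; color 2: [6].

χ(G) = 2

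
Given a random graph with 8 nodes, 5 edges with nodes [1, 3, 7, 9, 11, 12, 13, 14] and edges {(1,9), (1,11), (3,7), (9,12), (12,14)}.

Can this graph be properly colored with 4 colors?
A valid 4-coloring: color 1: [1, 7, 12, 13]; color 2: [3, 9, 11, 14].
(χ(G) = 2 ≤ 4.)

Yes, G is 4-colorable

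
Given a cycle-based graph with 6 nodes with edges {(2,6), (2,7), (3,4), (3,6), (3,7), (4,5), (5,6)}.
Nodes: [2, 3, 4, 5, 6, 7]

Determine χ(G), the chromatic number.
χ(G) = 2

Clique number ω(G) = 2 (lower bound: χ ≥ ω).
The graph is bipartite (no odd cycle), so 2 colors suffice: χ(G) = 2.
A valid 2-coloring: color 1: [4, 6, 7]; color 2: [2, 3, 5].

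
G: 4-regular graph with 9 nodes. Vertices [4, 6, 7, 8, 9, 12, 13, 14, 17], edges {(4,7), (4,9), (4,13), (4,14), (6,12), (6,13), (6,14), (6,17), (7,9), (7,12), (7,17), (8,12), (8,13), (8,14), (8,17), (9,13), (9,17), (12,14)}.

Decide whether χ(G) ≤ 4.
Yes, G is 4-colorable

A valid 4-coloring: color 1: [6, 8, 9]; color 2: [7, 13, 14]; color 3: [4, 12, 17].
(χ(G) = 3 ≤ 4.)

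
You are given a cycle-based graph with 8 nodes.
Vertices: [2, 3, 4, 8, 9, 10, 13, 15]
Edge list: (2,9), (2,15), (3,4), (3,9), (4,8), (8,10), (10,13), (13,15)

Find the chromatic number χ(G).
Clique number ω(G) = 2 (lower bound: χ ≥ ω).
The graph is bipartite (no odd cycle), so 2 colors suffice: χ(G) = 2.
A valid 2-coloring: color 1: [2, 3, 8, 13]; color 2: [4, 9, 10, 15].

χ(G) = 2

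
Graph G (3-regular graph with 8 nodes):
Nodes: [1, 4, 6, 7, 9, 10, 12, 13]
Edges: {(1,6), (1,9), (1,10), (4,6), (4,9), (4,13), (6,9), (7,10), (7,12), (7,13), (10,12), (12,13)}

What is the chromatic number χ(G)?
χ(G) = 3

Clique number ω(G) = 3 (lower bound: χ ≥ ω).
The clique on [1, 6, 9] has size 3, forcing χ ≥ 3, and the coloring below uses 3 colors, so χ(G) = 3.
A valid 3-coloring: color 1: [1, 4, 7]; color 2: [9, 10, 13]; color 3: [6, 12].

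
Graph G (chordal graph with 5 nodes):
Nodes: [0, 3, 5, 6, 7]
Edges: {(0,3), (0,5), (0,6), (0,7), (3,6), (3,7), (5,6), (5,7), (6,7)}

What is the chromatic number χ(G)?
Clique number ω(G) = 4 (lower bound: χ ≥ ω).
The clique on [0, 3, 6, 7] has size 4, forcing χ ≥ 4, and the coloring below uses 4 colors, so χ(G) = 4.
A valid 4-coloring: color 1: [6]; color 2: [0]; color 3: [7]; color 4: [3, 5].

χ(G) = 4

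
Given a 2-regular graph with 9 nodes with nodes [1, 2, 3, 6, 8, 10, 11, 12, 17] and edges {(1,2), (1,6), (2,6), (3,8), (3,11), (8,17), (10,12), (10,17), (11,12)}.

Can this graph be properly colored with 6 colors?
Yes, G is 6-colorable

A valid 6-coloring: color 1: [2, 8, 10, 11]; color 2: [1, 3, 12, 17]; color 3: [6].
(χ(G) = 3 ≤ 6.)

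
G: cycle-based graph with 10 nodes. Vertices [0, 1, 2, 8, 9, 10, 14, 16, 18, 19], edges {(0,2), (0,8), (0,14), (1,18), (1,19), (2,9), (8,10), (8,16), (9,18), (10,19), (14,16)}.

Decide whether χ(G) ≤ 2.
A valid 2-coloring: color 1: [0, 1, 9, 10, 16]; color 2: [2, 8, 14, 18, 19].
(χ(G) = 2 ≤ 2.)

Yes, G is 2-colorable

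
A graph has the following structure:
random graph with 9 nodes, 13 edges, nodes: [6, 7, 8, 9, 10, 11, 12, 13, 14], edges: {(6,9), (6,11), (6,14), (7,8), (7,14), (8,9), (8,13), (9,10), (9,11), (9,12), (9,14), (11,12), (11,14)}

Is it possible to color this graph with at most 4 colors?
A valid 4-coloring: color 1: [7, 9, 13]; color 2: [8, 10, 11]; color 3: [12, 14]; color 4: [6].
(χ(G) = 4 ≤ 4.)

Yes, G is 4-colorable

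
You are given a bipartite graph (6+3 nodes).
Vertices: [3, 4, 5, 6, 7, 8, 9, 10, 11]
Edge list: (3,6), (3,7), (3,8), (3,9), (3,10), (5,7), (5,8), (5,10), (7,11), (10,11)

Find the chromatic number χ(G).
χ(G) = 2

Clique number ω(G) = 2 (lower bound: χ ≥ ω).
The graph is bipartite (no odd cycle), so 2 colors suffice: χ(G) = 2.
A valid 2-coloring: color 1: [3, 4, 5, 11]; color 2: [6, 7, 8, 9, 10].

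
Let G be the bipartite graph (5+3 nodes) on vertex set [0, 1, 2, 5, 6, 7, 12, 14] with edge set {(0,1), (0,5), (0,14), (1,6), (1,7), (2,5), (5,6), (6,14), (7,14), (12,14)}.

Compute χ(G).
χ(G) = 2

Clique number ω(G) = 2 (lower bound: χ ≥ ω).
The graph is bipartite (no odd cycle), so 2 colors suffice: χ(G) = 2.
A valid 2-coloring: color 1: [1, 5, 14]; color 2: [0, 2, 6, 7, 12].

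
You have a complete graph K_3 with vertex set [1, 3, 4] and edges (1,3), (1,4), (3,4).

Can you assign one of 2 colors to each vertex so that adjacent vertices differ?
The clique on vertices [1, 3, 4] has size 3 > 2, so it alone needs 3 colors.

No, G is not 2-colorable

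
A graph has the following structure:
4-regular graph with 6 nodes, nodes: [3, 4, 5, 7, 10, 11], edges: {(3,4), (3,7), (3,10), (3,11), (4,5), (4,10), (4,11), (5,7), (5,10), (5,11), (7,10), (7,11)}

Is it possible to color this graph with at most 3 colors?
A valid 3-coloring: color 1: [4, 7]; color 2: [3, 5]; color 3: [10, 11].
(χ(G) = 3 ≤ 3.)

Yes, G is 3-colorable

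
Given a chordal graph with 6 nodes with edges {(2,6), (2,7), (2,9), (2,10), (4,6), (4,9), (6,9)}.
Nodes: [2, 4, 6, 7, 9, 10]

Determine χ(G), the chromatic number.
χ(G) = 3

Clique number ω(G) = 3 (lower bound: χ ≥ ω).
The clique on [2, 6, 9] has size 3, forcing χ ≥ 3, and the coloring below uses 3 colors, so χ(G) = 3.
A valid 3-coloring: color 1: [2, 4]; color 2: [6, 7, 10]; color 3: [9].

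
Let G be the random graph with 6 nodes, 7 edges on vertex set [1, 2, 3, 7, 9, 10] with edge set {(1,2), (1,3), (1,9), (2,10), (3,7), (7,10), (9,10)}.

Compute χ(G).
χ(G) = 3

Clique number ω(G) = 2 (lower bound: χ ≥ ω).
Odd cycle [9, 10, 7, 3, 1] needs 3 colors (χ ≥ 3).
The coloring below uses 3 colors, so χ(G) = 3.
A valid 3-coloring: color 1: [1, 10]; color 2: [2, 3, 9]; color 3: [7].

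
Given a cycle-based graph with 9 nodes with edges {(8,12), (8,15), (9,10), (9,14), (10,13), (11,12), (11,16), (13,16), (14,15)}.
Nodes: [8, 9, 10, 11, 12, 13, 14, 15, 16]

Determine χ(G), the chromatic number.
χ(G) = 3

Clique number ω(G) = 2 (lower bound: χ ≥ ω).
Odd cycle [10, 13, 16, 11, 12, 8, 15, 14, 9] needs 3 colors (χ ≥ 3).
The coloring below uses 3 colors, so χ(G) = 3.
A valid 3-coloring: color 1: [10, 12, 14, 16]; color 2: [8, 9, 11, 13]; color 3: [15].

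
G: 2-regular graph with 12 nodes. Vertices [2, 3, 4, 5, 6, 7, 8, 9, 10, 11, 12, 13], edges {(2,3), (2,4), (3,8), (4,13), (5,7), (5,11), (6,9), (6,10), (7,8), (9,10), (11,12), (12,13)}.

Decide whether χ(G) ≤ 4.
Yes, G is 4-colorable

A valid 4-coloring: color 1: [2, 8, 10, 11, 13]; color 2: [3, 4, 5, 6, 12]; color 3: [7, 9].
(χ(G) = 3 ≤ 4.)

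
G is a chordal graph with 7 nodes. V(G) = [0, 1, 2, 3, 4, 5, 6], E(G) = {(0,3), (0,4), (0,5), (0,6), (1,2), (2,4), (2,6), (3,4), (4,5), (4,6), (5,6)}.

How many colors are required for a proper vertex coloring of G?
Clique number ω(G) = 4 (lower bound: χ ≥ ω).
The clique on [0, 4, 5, 6] has size 4, forcing χ ≥ 4, and the coloring below uses 4 colors, so χ(G) = 4.
A valid 4-coloring: color 1: [1, 4]; color 2: [3, 6]; color 3: [0, 2]; color 4: [5].

χ(G) = 4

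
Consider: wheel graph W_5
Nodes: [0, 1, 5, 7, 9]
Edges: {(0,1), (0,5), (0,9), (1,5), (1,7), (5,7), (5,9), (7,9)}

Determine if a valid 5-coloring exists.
Yes, G is 5-colorable

A valid 5-coloring: color 1: [5]; color 2: [0, 7]; color 3: [1, 9].
(χ(G) = 3 ≤ 5.)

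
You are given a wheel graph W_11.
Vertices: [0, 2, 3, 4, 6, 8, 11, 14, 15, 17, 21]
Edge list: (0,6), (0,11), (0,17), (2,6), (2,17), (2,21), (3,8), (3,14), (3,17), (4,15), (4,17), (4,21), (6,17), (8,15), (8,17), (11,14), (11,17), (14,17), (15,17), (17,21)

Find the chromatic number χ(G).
Clique number ω(G) = 3 (lower bound: χ ≥ ω).
The clique on [0, 11, 17] has size 3, forcing χ ≥ 3, and the coloring below uses 3 colors, so χ(G) = 3.
A valid 3-coloring: color 1: [17]; color 2: [3, 6, 11, 15, 21]; color 3: [0, 2, 4, 8, 14].

χ(G) = 3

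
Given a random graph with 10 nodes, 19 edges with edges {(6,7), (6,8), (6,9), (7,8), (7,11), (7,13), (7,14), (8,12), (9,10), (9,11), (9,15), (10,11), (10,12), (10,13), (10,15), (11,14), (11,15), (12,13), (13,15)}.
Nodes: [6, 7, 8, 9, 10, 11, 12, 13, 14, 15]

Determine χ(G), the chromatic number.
χ(G) = 4

Clique number ω(G) = 4 (lower bound: χ ≥ ω).
The clique on [9, 10, 11, 15] has size 4, forcing χ ≥ 4, and the coloring below uses 4 colors, so χ(G) = 4.
A valid 4-coloring: color 1: [7, 10]; color 2: [6, 11, 12]; color 3: [8, 14, 15]; color 4: [9, 13].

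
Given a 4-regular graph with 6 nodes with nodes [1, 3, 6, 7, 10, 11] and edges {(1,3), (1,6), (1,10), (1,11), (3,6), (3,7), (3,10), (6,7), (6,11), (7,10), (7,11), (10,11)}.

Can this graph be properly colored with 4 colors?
A valid 4-coloring: color 1: [6, 10]; color 2: [1, 7]; color 3: [3, 11].
(χ(G) = 3 ≤ 4.)

Yes, G is 4-colorable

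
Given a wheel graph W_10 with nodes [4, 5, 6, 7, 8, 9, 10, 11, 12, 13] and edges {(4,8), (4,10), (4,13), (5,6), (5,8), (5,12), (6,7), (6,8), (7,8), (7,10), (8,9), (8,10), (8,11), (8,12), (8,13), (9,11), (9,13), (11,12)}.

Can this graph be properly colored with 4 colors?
A valid 4-coloring: color 1: [8]; color 2: [5, 10, 11, 13]; color 3: [4, 7, 9, 12]; color 4: [6].
(χ(G) = 4 ≤ 4.)

Yes, G is 4-colorable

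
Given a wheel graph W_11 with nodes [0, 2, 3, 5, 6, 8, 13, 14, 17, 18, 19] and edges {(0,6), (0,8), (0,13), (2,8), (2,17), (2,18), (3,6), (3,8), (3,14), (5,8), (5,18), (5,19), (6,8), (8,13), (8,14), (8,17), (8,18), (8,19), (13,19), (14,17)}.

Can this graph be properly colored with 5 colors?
A valid 5-coloring: color 1: [8]; color 2: [0, 3, 17, 18, 19]; color 3: [2, 5, 6, 13, 14].
(χ(G) = 3 ≤ 5.)

Yes, G is 5-colorable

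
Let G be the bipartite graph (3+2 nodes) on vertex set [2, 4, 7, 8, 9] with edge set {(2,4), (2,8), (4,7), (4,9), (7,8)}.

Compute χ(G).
Clique number ω(G) = 2 (lower bound: χ ≥ ω).
The graph is bipartite (no odd cycle), so 2 colors suffice: χ(G) = 2.
A valid 2-coloring: color 1: [4, 8]; color 2: [2, 7, 9].

χ(G) = 2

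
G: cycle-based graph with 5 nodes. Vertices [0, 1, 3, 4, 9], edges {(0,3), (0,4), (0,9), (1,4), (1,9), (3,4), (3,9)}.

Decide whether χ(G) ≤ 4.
A valid 4-coloring: color 1: [4, 9]; color 2: [1, 3]; color 3: [0].
(χ(G) = 3 ≤ 4.)

Yes, G is 4-colorable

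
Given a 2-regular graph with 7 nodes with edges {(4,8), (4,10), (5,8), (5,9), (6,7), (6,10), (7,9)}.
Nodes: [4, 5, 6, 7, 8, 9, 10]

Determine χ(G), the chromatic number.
Clique number ω(G) = 2 (lower bound: χ ≥ ω).
Odd cycle [7, 6, 10, 4, 8, 5, 9] needs 3 colors (χ ≥ 3).
The coloring below uses 3 colors, so χ(G) = 3.
A valid 3-coloring: color 1: [4, 5, 6]; color 2: [7, 8, 10]; color 3: [9].

χ(G) = 3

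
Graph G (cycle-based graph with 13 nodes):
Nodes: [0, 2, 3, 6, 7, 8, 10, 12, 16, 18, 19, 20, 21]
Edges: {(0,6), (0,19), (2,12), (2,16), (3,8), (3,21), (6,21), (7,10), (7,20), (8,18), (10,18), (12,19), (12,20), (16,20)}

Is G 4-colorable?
A valid 4-coloring: color 1: [2, 6, 8, 10, 19, 20]; color 2: [0, 3, 7, 12, 16, 18]; color 3: [21].
(χ(G) = 3 ≤ 4.)

Yes, G is 4-colorable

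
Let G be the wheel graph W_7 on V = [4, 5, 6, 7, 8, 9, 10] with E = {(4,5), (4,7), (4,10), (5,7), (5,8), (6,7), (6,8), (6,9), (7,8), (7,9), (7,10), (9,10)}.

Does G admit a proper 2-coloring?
The clique on vertices [5, 7, 8] has size 3 > 2, so it alone needs 3 colors.

No, G is not 2-colorable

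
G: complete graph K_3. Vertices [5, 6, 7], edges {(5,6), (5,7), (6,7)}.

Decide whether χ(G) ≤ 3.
Yes, G is 3-colorable

A valid 3-coloring: color 1: [6]; color 2: [5]; color 3: [7].
(χ(G) = 3 ≤ 3.)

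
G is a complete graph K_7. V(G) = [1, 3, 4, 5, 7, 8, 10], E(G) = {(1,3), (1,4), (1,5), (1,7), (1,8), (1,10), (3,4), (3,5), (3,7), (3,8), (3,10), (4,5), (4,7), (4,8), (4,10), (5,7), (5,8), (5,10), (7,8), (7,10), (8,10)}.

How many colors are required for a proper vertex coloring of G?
Clique number ω(G) = 7 (lower bound: χ ≥ ω).
The clique on [1, 3, 4, 5, 7, 8, 10] has size 7, forcing χ ≥ 7, and the coloring below uses 7 colors, so χ(G) = 7.
A valid 7-coloring: color 1: [8]; color 2: [1]; color 3: [4]; color 4: [5]; color 5: [3]; color 6: [10]; color 7: [7].

χ(G) = 7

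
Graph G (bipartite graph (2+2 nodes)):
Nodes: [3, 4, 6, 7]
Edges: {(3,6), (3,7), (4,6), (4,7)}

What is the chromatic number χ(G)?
χ(G) = 2

Clique number ω(G) = 2 (lower bound: χ ≥ ω).
The graph is bipartite (no odd cycle), so 2 colors suffice: χ(G) = 2.
A valid 2-coloring: color 1: [3, 4]; color 2: [6, 7].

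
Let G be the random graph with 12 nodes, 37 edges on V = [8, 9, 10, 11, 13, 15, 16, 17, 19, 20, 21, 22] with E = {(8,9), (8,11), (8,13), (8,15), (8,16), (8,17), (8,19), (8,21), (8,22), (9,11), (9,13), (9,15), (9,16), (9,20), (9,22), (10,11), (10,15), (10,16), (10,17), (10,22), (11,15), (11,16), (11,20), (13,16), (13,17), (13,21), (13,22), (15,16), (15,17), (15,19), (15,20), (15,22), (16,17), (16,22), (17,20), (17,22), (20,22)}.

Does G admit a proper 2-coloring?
The clique on vertices [8, 9, 13, 16, 22] has size 5 > 2, so it alone needs 5 colors.

No, G is not 2-colorable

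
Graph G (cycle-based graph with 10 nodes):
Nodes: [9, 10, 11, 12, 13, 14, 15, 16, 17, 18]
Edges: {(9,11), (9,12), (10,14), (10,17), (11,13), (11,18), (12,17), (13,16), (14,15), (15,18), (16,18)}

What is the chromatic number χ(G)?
χ(G) = 2

Clique number ω(G) = 2 (lower bound: χ ≥ ω).
The graph is bipartite (no odd cycle), so 2 colors suffice: χ(G) = 2.
A valid 2-coloring: color 1: [9, 13, 14, 17, 18]; color 2: [10, 11, 12, 15, 16].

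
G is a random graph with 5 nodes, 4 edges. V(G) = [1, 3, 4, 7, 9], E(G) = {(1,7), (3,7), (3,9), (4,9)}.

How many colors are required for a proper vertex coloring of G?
Clique number ω(G) = 2 (lower bound: χ ≥ ω).
The graph is bipartite (no odd cycle), so 2 colors suffice: χ(G) = 2.
A valid 2-coloring: color 1: [7, 9]; color 2: [1, 3, 4].

χ(G) = 2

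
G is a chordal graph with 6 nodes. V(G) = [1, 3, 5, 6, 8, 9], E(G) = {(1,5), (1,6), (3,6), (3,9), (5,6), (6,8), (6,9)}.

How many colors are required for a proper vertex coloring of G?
Clique number ω(G) = 3 (lower bound: χ ≥ ω).
The clique on [1, 5, 6] has size 3, forcing χ ≥ 3, and the coloring below uses 3 colors, so χ(G) = 3.
A valid 3-coloring: color 1: [6]; color 2: [5, 8, 9]; color 3: [1, 3].

χ(G) = 3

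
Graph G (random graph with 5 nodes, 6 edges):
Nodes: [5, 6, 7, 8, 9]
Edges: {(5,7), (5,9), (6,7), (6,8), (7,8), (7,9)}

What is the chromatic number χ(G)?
χ(G) = 3

Clique number ω(G) = 3 (lower bound: χ ≥ ω).
The clique on [6, 7, 8] has size 3, forcing χ ≥ 3, and the coloring below uses 3 colors, so χ(G) = 3.
A valid 3-coloring: color 1: [7]; color 2: [5, 6]; color 3: [8, 9].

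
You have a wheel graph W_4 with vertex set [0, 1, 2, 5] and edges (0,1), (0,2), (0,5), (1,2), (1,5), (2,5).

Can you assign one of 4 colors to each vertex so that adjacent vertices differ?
Yes, G is 4-colorable

A valid 4-coloring: color 1: [1]; color 2: [2]; color 3: [5]; color 4: [0].
(χ(G) = 4 ≤ 4.)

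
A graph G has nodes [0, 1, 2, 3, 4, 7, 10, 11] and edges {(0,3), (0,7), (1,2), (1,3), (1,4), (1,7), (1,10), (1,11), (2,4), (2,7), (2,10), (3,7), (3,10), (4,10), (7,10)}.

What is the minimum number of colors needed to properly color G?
Clique number ω(G) = 4 (lower bound: χ ≥ ω).
The clique on [1, 2, 4, 10] has size 4, forcing χ ≥ 4, and the coloring below uses 4 colors, so χ(G) = 4.
A valid 4-coloring: color 1: [0, 1]; color 2: [4, 7, 11]; color 3: [10]; color 4: [2, 3].

χ(G) = 4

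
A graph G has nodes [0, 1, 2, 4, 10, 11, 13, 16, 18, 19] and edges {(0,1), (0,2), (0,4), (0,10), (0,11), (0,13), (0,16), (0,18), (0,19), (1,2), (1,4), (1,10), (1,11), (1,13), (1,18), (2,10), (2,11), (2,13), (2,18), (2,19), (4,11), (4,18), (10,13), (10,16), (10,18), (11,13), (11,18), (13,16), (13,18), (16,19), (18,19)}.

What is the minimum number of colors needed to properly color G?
χ(G) = 6

Clique number ω(G) = 6 (lower bound: χ ≥ ω).
The clique on [0, 1, 2, 10, 13, 18] has size 6, forcing χ ≥ 6, and the coloring below uses 6 colors, so χ(G) = 6.
A valid 6-coloring: color 1: [0]; color 2: [16, 18]; color 3: [1, 19]; color 4: [2, 4]; color 5: [13]; color 6: [10, 11].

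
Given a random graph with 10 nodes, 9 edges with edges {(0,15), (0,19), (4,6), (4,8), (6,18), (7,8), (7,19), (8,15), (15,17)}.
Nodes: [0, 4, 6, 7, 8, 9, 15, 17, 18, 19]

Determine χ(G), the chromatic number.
χ(G) = 3

Clique number ω(G) = 2 (lower bound: χ ≥ ω).
Odd cycle [19, 0, 15, 8, 7] needs 3 colors (χ ≥ 3).
The coloring below uses 3 colors, so χ(G) = 3.
A valid 3-coloring: color 1: [0, 6, 8, 9, 17]; color 2: [4, 7, 15, 18]; color 3: [19].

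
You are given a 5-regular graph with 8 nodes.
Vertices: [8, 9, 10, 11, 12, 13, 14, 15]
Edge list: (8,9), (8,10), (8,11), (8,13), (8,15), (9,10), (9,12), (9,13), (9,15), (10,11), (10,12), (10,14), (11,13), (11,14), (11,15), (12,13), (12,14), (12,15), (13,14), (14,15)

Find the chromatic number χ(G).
χ(G) = 4

Clique number ω(G) = 3 (lower bound: χ ≥ ω).
Odd cycle [8, 9, 12, 14, 11] needs 3 colors (χ ≥ 3).
Vertex 10 is adjacent to every vertex of [8, 9, 11, 12, 14], which already need 3 colors among themselves, so 10 needs a new color (χ ≥ 4).
The coloring below uses 4 colors, so χ(G) = 4.
A valid 4-coloring: color 1: [8, 14]; color 2: [10, 13, 15]; color 3: [11, 12]; color 4: [9].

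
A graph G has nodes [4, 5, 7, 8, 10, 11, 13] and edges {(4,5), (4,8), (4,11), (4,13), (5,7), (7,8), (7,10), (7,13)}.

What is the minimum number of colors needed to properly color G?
Clique number ω(G) = 2 (lower bound: χ ≥ ω).
The graph is bipartite (no odd cycle), so 2 colors suffice: χ(G) = 2.
A valid 2-coloring: color 1: [4, 7]; color 2: [5, 8, 10, 11, 13].

χ(G) = 2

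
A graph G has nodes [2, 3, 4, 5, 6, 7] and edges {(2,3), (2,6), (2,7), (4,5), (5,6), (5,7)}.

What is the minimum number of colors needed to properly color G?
χ(G) = 2

Clique number ω(G) = 2 (lower bound: χ ≥ ω).
The graph is bipartite (no odd cycle), so 2 colors suffice: χ(G) = 2.
A valid 2-coloring: color 1: [2, 5]; color 2: [3, 4, 6, 7].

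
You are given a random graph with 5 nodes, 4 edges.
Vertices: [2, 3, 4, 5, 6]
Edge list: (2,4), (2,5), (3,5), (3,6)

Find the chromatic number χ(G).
Clique number ω(G) = 2 (lower bound: χ ≥ ω).
The graph is bipartite (no odd cycle), so 2 colors suffice: χ(G) = 2.
A valid 2-coloring: color 1: [2, 3]; color 2: [4, 5, 6].

χ(G) = 2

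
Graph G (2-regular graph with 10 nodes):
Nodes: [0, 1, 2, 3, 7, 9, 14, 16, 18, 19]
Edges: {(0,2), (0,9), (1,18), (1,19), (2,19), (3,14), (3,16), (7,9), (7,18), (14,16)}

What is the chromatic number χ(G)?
χ(G) = 3

Clique number ω(G) = 3 (lower bound: χ ≥ ω).
The clique on [3, 14, 16] has size 3, forcing χ ≥ 3, and the coloring below uses 3 colors, so χ(G) = 3.
A valid 3-coloring: color 1: [0, 1, 7, 16]; color 2: [2, 9, 14, 18]; color 3: [3, 19].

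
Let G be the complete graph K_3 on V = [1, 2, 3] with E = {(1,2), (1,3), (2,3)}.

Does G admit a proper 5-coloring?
A valid 5-coloring: color 1: [2]; color 2: [1]; color 3: [3].
(χ(G) = 3 ≤ 5.)

Yes, G is 5-colorable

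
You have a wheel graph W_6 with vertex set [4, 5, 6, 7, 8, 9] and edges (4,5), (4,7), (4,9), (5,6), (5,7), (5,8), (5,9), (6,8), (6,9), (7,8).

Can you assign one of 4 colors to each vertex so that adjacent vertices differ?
A valid 4-coloring: color 1: [5]; color 2: [4, 6]; color 3: [8, 9]; color 4: [7].
(χ(G) = 4 ≤ 4.)

Yes, G is 4-colorable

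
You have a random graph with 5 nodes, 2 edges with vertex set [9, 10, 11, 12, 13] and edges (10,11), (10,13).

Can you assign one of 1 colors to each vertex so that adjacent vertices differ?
No, G is not 1-colorable

Edge (10,11) forces its endpoints to differ, so 1 color is not enough.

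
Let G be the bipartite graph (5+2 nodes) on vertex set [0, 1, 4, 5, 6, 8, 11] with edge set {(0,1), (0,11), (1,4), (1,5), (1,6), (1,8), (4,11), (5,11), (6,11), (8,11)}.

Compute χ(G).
χ(G) = 2

Clique number ω(G) = 2 (lower bound: χ ≥ ω).
The graph is bipartite (no odd cycle), so 2 colors suffice: χ(G) = 2.
A valid 2-coloring: color 1: [1, 11]; color 2: [0, 4, 5, 6, 8].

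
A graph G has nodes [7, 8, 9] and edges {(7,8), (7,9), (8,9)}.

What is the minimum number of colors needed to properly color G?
χ(G) = 3

Clique number ω(G) = 3 (lower bound: χ ≥ ω).
The clique on [7, 8, 9] has size 3, forcing χ ≥ 3, and the coloring below uses 3 colors, so χ(G) = 3.
A valid 3-coloring: color 1: [8]; color 2: [7]; color 3: [9].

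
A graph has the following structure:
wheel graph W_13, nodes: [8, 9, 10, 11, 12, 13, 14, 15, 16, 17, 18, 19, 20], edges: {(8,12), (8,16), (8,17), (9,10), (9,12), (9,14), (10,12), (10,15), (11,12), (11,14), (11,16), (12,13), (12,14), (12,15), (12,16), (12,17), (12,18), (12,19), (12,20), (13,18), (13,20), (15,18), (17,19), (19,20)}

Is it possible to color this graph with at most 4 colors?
Yes, G is 4-colorable

A valid 4-coloring: color 1: [12]; color 2: [8, 9, 11, 13, 15, 19]; color 3: [10, 14, 16, 17, 18, 20].
(χ(G) = 3 ≤ 4.)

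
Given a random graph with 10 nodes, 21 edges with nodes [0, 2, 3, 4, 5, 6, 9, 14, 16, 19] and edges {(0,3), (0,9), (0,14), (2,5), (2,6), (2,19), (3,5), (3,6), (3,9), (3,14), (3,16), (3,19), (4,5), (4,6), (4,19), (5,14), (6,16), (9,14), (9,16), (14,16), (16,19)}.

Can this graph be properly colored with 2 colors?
The clique on vertices [0, 3, 9, 14] has size 4 > 2, so it alone needs 4 colors.

No, G is not 2-colorable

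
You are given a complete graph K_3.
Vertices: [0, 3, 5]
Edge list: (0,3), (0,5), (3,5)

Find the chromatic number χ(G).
Clique number ω(G) = 3 (lower bound: χ ≥ ω).
The clique on [0, 3, 5] has size 3, forcing χ ≥ 3, and the coloring below uses 3 colors, so χ(G) = 3.
A valid 3-coloring: color 1: [0]; color 2: [3]; color 3: [5].

χ(G) = 3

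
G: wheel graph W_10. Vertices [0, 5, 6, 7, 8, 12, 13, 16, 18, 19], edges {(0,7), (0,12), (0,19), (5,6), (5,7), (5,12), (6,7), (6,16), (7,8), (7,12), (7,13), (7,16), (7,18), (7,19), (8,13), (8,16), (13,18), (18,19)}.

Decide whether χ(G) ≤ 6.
A valid 6-coloring: color 1: [7]; color 2: [5, 13, 16, 19]; color 3: [0, 6, 8, 18]; color 4: [12].
(χ(G) = 4 ≤ 6.)

Yes, G is 6-colorable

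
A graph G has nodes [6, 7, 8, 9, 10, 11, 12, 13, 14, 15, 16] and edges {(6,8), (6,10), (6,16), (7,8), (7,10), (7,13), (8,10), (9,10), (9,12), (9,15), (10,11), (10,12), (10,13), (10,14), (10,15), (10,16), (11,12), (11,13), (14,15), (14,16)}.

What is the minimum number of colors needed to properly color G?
χ(G) = 3

Clique number ω(G) = 3 (lower bound: χ ≥ ω).
The clique on [6, 10, 16] has size 3, forcing χ ≥ 3, and the coloring below uses 3 colors, so χ(G) = 3.
A valid 3-coloring: color 1: [10]; color 2: [8, 12, 13, 15, 16]; color 3: [6, 7, 9, 11, 14].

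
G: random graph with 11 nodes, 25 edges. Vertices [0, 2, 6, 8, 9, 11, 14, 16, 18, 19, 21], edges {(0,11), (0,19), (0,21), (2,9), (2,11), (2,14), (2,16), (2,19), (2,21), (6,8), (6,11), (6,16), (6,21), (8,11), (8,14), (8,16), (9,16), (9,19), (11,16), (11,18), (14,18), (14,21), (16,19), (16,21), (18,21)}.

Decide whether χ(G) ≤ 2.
The clique on vertices [6, 8, 11, 16] has size 4 > 2, so it alone needs 4 colors.

No, G is not 2-colorable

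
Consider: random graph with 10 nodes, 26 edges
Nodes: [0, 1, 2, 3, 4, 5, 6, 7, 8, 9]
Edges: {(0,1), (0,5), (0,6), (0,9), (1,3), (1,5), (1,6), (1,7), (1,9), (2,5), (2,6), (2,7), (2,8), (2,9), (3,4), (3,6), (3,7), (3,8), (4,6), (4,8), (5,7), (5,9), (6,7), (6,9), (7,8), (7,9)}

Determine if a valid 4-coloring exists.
Yes, G is 4-colorable

A valid 4-coloring: color 1: [5, 6, 8]; color 2: [0, 4, 7]; color 3: [1, 2]; color 4: [3, 9].
(χ(G) = 4 ≤ 4.)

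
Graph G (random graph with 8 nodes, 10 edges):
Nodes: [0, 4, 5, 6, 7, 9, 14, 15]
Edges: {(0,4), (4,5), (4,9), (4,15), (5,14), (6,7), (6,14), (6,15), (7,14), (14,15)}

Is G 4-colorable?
Yes, G is 4-colorable

A valid 4-coloring: color 1: [4, 14]; color 2: [0, 5, 7, 9, 15]; color 3: [6].
(χ(G) = 3 ≤ 4.)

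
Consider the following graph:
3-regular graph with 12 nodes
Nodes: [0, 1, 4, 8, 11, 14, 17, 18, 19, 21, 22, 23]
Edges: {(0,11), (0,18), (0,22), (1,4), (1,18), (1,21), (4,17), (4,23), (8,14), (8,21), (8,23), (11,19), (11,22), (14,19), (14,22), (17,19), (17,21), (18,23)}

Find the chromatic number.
χ(G) = 3

Clique number ω(G) = 3 (lower bound: χ ≥ ω).
The clique on [0, 11, 22] has size 3, forcing χ ≥ 3, and the coloring below uses 3 colors, so χ(G) = 3.
A valid 3-coloring: color 1: [4, 8, 18, 19, 22]; color 2: [1, 11, 14, 17, 23]; color 3: [0, 21].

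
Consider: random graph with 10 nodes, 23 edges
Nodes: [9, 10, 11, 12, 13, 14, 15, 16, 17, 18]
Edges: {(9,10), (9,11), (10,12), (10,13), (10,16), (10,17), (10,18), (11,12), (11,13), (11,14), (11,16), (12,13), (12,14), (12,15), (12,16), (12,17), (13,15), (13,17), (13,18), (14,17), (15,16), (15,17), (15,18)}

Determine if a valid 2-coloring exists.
No, G is not 2-colorable

The clique on vertices [10, 12, 13, 17] has size 4 > 2, so it alone needs 4 colors.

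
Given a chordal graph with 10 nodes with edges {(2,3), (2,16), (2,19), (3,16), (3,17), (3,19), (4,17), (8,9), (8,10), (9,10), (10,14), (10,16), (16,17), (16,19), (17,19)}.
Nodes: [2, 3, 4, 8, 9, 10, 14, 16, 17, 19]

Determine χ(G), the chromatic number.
χ(G) = 4

Clique number ω(G) = 4 (lower bound: χ ≥ ω).
The clique on [3, 16, 17, 19] has size 4, forcing χ ≥ 4, and the coloring below uses 4 colors, so χ(G) = 4.
A valid 4-coloring: color 1: [4, 8, 14, 16]; color 2: [3, 10]; color 3: [2, 9, 17]; color 4: [19].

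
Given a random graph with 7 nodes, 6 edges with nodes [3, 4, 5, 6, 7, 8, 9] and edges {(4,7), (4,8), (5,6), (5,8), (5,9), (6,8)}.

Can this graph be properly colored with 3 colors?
Yes, G is 3-colorable

A valid 3-coloring: color 1: [3, 4, 5]; color 2: [7, 8, 9]; color 3: [6].
(χ(G) = 3 ≤ 3.)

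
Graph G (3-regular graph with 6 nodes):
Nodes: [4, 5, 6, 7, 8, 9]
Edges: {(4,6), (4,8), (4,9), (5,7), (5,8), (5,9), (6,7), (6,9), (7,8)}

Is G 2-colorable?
No, G is not 2-colorable

The clique on vertices [4, 6, 9] has size 3 > 2, so it alone needs 3 colors.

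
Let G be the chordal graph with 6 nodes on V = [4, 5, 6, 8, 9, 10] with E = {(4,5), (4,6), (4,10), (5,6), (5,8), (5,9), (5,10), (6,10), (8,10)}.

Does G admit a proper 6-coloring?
A valid 6-coloring: color 1: [5]; color 2: [9, 10]; color 3: [4, 8]; color 4: [6].
(χ(G) = 4 ≤ 6.)

Yes, G is 6-colorable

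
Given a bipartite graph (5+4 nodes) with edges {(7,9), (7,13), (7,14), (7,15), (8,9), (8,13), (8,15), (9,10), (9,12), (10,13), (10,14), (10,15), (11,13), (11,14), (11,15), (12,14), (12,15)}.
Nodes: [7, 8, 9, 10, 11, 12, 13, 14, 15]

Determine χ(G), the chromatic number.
Clique number ω(G) = 2 (lower bound: χ ≥ ω).
The graph is bipartite (no odd cycle), so 2 colors suffice: χ(G) = 2.
A valid 2-coloring: color 1: [9, 13, 14, 15]; color 2: [7, 8, 10, 11, 12].

χ(G) = 2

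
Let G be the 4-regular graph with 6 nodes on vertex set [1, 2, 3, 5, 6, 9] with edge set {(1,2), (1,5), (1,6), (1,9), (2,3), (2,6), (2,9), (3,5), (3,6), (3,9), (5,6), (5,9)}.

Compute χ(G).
χ(G) = 3

Clique number ω(G) = 3 (lower bound: χ ≥ ω).
The clique on [1, 2, 9] has size 3, forcing χ ≥ 3, and the coloring below uses 3 colors, so χ(G) = 3.
A valid 3-coloring: color 1: [6, 9]; color 2: [1, 3]; color 3: [2, 5].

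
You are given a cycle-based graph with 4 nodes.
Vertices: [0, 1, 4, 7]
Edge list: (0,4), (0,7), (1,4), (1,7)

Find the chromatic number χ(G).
Clique number ω(G) = 2 (lower bound: χ ≥ ω).
The graph is bipartite (no odd cycle), so 2 colors suffice: χ(G) = 2.
A valid 2-coloring: color 1: [0, 1]; color 2: [4, 7].

χ(G) = 2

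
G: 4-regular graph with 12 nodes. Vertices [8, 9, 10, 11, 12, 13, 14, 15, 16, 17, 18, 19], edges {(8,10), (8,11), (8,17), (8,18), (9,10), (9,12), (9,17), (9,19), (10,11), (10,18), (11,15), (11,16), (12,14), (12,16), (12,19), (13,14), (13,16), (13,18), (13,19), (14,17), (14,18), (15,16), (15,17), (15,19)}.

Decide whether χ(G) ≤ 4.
Yes, G is 4-colorable

A valid 4-coloring: color 1: [10, 12, 13, 15]; color 2: [11, 17, 18, 19]; color 3: [8, 9, 14, 16].
(χ(G) = 3 ≤ 4.)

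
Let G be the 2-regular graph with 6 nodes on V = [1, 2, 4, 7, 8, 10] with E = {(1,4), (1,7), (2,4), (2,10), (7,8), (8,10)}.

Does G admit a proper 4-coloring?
A valid 4-coloring: color 1: [1, 2, 8]; color 2: [4, 7, 10].
(χ(G) = 2 ≤ 4.)

Yes, G is 4-colorable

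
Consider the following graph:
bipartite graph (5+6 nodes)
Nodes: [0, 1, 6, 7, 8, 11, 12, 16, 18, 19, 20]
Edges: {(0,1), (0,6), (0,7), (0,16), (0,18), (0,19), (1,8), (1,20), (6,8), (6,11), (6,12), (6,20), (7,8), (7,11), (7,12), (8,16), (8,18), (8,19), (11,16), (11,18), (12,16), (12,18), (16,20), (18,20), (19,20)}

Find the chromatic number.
Clique number ω(G) = 2 (lower bound: χ ≥ ω).
The graph is bipartite (no odd cycle), so 2 colors suffice: χ(G) = 2.
A valid 2-coloring: color 1: [0, 8, 11, 12, 20]; color 2: [1, 6, 7, 16, 18, 19].

χ(G) = 2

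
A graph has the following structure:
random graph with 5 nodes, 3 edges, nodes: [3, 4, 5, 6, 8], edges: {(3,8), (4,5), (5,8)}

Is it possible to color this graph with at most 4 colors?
A valid 4-coloring: color 1: [3, 5, 6]; color 2: [4, 8].
(χ(G) = 2 ≤ 4.)

Yes, G is 4-colorable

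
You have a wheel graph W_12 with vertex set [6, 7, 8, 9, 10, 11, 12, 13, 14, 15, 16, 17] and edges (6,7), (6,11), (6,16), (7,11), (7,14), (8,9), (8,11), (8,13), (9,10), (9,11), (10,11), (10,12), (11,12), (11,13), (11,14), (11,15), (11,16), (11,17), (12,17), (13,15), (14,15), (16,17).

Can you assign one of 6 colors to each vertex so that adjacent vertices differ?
Yes, G is 6-colorable

A valid 6-coloring: color 1: [11]; color 2: [6, 8, 10, 15, 17]; color 3: [7, 9, 12, 13, 16]; color 4: [14].
(χ(G) = 4 ≤ 6.)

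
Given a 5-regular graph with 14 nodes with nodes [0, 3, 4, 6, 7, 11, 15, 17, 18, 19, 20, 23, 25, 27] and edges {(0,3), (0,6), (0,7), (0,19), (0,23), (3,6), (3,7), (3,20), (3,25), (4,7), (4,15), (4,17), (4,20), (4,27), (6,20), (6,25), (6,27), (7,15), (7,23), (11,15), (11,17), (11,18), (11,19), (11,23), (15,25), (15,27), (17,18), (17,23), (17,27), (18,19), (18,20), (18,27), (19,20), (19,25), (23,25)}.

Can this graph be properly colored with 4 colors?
Yes, G is 4-colorable

A valid 4-coloring: color 1: [3, 15, 17, 19]; color 2: [0, 11, 20, 25, 27]; color 3: [4, 6, 18, 23]; color 4: [7].
(χ(G) = 4 ≤ 4.)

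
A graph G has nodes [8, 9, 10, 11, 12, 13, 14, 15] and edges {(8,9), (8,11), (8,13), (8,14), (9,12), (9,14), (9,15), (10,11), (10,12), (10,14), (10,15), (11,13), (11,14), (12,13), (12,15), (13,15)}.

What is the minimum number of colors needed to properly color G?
χ(G) = 4

Clique number ω(G) = 3 (lower bound: χ ≥ ω).
Suppose a proper 3-coloring c exists. The clique [8, 9, 14] takes 3 distinct colors; by symmetry let c(8) = 1, c(9) = 2, c(14) = 3.
- Vertex 11: neighbors [8, 14] already have colors [1, 3] ⇒ c(11) = 2.
- Vertex 10: neighbors [11, 14] already have colors [2, 3] ⇒ c(10) = 1.
- Vertex 12: neighbors [10, 9] already have colors [1, 2] ⇒ c(12) = 3.
- Vertex 13: neighbors [8, 11, 12] already have colors [1, 2, 3] — all 3 colors blocked. Contradiction.
The forced assignments end in a contradiction, so G has no proper 3-coloring (χ ≥ 4).
The coloring below uses 4 colors, so χ(G) = 4.
A valid 4-coloring: color 1: [11, 15]; color 2: [13, 14]; color 3: [8, 12]; color 4: [9, 10].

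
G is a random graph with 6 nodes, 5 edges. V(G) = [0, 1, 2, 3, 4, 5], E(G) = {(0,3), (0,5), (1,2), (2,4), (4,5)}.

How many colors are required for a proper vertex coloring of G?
χ(G) = 2

Clique number ω(G) = 2 (lower bound: χ ≥ ω).
The graph is bipartite (no odd cycle), so 2 colors suffice: χ(G) = 2.
A valid 2-coloring: color 1: [0, 1, 4]; color 2: [2, 3, 5].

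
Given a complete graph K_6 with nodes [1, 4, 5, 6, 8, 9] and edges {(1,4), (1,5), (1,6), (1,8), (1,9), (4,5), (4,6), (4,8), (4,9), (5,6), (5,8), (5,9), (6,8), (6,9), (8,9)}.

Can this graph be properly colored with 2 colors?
The clique on vertices [1, 4, 5, 6, 8, 9] has size 6 > 2, so it alone needs 6 colors.

No, G is not 2-colorable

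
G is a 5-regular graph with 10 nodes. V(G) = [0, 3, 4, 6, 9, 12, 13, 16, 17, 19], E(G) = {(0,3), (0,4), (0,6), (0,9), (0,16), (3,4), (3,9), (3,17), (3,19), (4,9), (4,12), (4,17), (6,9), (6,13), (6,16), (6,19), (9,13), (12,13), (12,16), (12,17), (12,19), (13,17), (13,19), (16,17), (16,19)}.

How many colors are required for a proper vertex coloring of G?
Clique number ω(G) = 4 (lower bound: χ ≥ ω).
The clique on [0, 3, 4, 9] has size 4, forcing χ ≥ 4, and the coloring below uses 4 colors, so χ(G) = 4.
A valid 4-coloring: color 1: [3, 6, 12]; color 2: [0, 17, 19]; color 3: [9, 16]; color 4: [4, 13].

χ(G) = 4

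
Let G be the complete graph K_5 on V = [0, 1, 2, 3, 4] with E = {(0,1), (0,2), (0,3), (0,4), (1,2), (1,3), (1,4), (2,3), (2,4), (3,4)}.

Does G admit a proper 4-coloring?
No, G is not 4-colorable

The clique on vertices [0, 1, 2, 3, 4] has size 5 > 4, so it alone needs 5 colors.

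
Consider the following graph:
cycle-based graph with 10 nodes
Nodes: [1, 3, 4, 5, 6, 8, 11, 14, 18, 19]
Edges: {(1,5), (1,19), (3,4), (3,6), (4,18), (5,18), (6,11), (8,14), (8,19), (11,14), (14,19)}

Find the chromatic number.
Clique number ω(G) = 3 (lower bound: χ ≥ ω).
The clique on [8, 14, 19] has size 3, forcing χ ≥ 3, and the coloring below uses 3 colors, so χ(G) = 3.
A valid 3-coloring: color 1: [3, 5, 11, 19]; color 2: [1, 4, 6, 14]; color 3: [8, 18].

χ(G) = 3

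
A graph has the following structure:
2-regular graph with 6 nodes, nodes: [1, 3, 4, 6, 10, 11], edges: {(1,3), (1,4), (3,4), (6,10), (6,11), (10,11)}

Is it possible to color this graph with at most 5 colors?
A valid 5-coloring: color 1: [3, 11]; color 2: [4, 10]; color 3: [1, 6].
(χ(G) = 3 ≤ 5.)

Yes, G is 5-colorable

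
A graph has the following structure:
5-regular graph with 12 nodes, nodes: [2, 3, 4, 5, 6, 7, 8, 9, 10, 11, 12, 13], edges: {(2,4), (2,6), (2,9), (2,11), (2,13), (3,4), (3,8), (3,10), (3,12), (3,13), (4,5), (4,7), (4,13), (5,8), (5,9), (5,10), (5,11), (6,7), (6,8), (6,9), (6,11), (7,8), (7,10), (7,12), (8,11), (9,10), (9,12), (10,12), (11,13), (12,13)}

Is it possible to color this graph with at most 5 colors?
A valid 5-coloring: color 1: [3, 7, 9, 11]; color 2: [8, 10, 13]; color 3: [2, 5, 12]; color 4: [4, 6].
(χ(G) = 4 ≤ 5.)

Yes, G is 5-colorable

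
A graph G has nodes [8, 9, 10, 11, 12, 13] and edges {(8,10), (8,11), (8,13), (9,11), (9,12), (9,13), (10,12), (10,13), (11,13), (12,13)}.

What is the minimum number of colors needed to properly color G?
χ(G) = 4

Clique number ω(G) = 3 (lower bound: χ ≥ ω).
Odd cycle [12, 10, 8, 11, 9] needs 3 colors (χ ≥ 3).
Vertex 13 is adjacent to every vertex of [8, 9, 10, 11, 12], which already need 3 colors among themselves, so 13 needs a new color (χ ≥ 4).
The coloring below uses 4 colors, so χ(G) = 4.
A valid 4-coloring: color 1: [13]; color 2: [11, 12]; color 3: [9, 10]; color 4: [8].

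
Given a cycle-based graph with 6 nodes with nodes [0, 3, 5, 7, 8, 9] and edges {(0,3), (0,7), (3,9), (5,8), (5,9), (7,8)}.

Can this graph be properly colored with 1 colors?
No, G is not 1-colorable

Edge (0,3) forces its endpoints to differ, so 1 color is not enough.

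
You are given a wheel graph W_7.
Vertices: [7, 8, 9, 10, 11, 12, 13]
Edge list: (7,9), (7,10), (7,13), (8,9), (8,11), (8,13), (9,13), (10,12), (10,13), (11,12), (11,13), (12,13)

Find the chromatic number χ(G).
Clique number ω(G) = 3 (lower bound: χ ≥ ω).
The clique on [8, 9, 13] has size 3, forcing χ ≥ 3, and the coloring below uses 3 colors, so χ(G) = 3.
A valid 3-coloring: color 1: [13]; color 2: [7, 8, 12]; color 3: [9, 10, 11].

χ(G) = 3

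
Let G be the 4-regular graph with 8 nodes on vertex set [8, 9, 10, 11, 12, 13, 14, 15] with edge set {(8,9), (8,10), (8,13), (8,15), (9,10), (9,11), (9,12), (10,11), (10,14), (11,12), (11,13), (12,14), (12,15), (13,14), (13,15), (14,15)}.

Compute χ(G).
χ(G) = 3

Clique number ω(G) = 3 (lower bound: χ ≥ ω).
The clique on [8, 9, 10] has size 3, forcing χ ≥ 3, and the coloring below uses 3 colors, so χ(G) = 3.
A valid 3-coloring: color 1: [8, 11, 14]; color 2: [9, 15]; color 3: [10, 12, 13].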